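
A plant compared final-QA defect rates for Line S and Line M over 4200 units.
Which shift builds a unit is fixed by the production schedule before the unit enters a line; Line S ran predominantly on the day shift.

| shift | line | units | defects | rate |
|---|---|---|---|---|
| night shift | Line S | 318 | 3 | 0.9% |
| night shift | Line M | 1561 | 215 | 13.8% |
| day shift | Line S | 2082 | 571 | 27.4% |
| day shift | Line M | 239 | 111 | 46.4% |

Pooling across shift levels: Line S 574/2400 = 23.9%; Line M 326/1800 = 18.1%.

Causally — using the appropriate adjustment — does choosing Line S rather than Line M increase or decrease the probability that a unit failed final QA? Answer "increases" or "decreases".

decreases

The shift-specific comparison favours Line S throughout, but the pooled figures favour Line M. The question is whether to condition on shift.
Shift differs across lines for reasons unrelated to any effect of the line itself, and it separately predicts the outcome — a classic confounder. We must compare within shift levels.
Within each level — night shift: 0.9% vs 13.8%; day shift: 27.4% vs 46.4% — Line S is lower every time.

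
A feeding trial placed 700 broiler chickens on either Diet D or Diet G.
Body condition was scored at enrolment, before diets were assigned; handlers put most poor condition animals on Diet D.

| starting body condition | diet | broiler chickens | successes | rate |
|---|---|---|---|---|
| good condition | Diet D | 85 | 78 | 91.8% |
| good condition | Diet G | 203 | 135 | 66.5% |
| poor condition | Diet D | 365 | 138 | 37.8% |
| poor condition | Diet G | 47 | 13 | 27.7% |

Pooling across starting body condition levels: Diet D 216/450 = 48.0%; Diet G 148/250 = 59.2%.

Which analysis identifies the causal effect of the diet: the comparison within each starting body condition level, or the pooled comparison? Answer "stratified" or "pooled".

Within every starting body condition level Diet D has the higher rate, yet pooled Diet G does — Simpson's reversal.
Starting body condition satisfies the back-door criterion: it is not a descendant of the diet, and it blocks the spurious path from diet to outcome. Adjusting for it (i.e., using the within-starting body condition rates) gives the causal effect.
Within each level — good condition: 91.8% vs 66.5%; poor condition: 37.8% vs 27.7% — Diet D is higher every time.

stratified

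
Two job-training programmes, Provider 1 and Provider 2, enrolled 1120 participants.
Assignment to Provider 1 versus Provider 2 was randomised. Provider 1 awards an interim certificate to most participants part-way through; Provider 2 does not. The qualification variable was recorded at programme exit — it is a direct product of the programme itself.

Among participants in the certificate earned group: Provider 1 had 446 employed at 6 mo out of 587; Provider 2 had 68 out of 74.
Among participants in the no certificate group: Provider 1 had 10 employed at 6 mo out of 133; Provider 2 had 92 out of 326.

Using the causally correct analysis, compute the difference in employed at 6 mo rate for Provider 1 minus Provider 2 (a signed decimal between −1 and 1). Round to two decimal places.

The qualification attained during the programme-specific comparison favours Provider 2 throughout, but the pooled figures favour Provider 1. The question is whether to condition on qualification attained during the programme.
Stratifying would compare programmes among participants the programmes themselves sorted into qualification attained during the programme groups — a form of selection on an intermediate. The unconditioned pooled rates give the total causal effect.
The causal difference is the pooled difference: 0.633 − 0.400 = +0.233.

+0.23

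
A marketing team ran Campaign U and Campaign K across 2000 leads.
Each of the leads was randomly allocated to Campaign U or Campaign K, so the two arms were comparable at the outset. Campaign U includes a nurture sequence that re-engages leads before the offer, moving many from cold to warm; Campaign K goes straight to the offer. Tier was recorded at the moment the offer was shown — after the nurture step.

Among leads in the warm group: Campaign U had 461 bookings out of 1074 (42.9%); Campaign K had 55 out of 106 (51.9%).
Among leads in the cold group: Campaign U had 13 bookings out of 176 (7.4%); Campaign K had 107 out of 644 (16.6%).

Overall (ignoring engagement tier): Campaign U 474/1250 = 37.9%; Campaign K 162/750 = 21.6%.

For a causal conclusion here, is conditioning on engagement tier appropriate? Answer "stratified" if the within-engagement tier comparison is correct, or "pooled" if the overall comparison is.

Stratifying would compare campaigns among leads the campaigns themselves sorted into engagement tier groups — a form of selection on an intermediate. The unconditioned pooled rates give the total causal effect.
Pooled: Campaign U 37.9% vs Campaign K 21.6%; Campaign U is higher overall.

pooled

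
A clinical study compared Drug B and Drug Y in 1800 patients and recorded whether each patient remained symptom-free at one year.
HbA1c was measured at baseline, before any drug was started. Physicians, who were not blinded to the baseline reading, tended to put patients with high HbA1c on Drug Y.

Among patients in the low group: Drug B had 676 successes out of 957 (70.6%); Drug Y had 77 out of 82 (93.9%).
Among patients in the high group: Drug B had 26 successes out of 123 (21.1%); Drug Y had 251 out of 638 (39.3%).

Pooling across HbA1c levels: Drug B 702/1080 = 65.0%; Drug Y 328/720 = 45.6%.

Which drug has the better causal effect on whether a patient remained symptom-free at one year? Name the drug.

Drug Y

Within every HbA1c level Drug Y has the higher rate, yet pooled Drug B does — Simpson's reversal.
HbA1c is set before the drug has any effect — it is not caused by the drug — and it independently drives the outcome. That makes it a confounder, so the causal comparison is within HbA1c levels.
Within each level — low: 70.6% vs 93.9%; high: 21.1% vs 39.3% — Drug Y is higher every time.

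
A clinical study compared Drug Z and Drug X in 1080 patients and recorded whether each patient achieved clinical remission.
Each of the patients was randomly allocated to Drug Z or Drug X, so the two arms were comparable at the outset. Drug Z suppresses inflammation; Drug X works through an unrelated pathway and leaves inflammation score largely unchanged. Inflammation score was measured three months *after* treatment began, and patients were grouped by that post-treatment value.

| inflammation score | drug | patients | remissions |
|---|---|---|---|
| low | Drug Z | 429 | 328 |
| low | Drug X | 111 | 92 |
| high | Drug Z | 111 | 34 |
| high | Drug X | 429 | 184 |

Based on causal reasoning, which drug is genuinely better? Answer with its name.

Drug Z

The distribution of inflammation score is itself part of what the drug does — it is an intermediate outcome. Holding it fixed would remove that part of the effect; the total effect is the pooled difference.
Pooled: Drug Z 67.0% vs Drug X 51.1%; Drug Z is higher overall.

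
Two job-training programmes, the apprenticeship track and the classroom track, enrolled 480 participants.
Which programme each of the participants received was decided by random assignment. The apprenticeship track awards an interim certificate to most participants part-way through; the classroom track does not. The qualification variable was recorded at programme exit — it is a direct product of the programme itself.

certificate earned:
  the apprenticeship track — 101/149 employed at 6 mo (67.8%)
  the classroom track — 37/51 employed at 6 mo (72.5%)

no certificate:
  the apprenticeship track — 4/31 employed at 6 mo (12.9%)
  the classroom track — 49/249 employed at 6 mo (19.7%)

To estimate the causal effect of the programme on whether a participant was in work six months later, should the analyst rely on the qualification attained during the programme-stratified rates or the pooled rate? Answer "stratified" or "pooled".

the classroom track is higher inside every qualification attained during the programme stratum but the apprenticeship track is higher in aggregate. Whether to stratify depends on how qualification attained during the programme relates to the programme.
Qualification attained during the programme is recorded after the programme and is itself shifted by it — it sits on the causal path from programme to outcome. Conditioning on a mediator would strip out part of the effect we want; the pooled comparison gives the total causal effect.
Pooled: the apprenticeship track 58.3% vs the classroom track 28.7%; the apprenticeship track is higher overall.

pooled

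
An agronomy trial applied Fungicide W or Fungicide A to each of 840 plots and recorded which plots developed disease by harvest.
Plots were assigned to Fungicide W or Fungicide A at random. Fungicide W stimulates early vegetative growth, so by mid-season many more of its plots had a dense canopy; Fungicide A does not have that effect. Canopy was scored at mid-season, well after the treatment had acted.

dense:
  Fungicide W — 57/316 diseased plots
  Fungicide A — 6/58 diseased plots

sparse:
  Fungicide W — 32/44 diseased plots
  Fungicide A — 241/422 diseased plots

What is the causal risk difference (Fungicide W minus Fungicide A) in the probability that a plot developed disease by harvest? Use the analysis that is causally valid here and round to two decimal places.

Mid-season canopy here is a post-treatment variable shaped by the fungicide; conditioning on it would introduce bias rather than remove it. The overall comparison is the causal one.
The causal difference is the pooled difference: 0.247 − 0.515 = -0.267.

-0.27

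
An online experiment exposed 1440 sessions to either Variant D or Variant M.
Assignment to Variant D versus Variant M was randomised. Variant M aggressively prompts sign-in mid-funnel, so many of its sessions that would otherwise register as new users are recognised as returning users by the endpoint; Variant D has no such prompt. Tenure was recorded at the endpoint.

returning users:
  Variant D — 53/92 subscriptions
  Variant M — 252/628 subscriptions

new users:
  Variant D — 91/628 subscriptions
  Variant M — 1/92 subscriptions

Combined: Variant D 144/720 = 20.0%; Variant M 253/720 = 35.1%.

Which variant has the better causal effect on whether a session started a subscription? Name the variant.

Variant M

Within every user tenure level Variant D has the higher rate, yet pooled Variant M does — Simpson's reversal.
User tenure here is a post-treatment variable shaped by the variant; conditioning on it would introduce bias rather than remove it. The overall comparison is the causal one.
Pooled: Variant D 20.0% vs Variant M 35.1%; Variant M is higher overall.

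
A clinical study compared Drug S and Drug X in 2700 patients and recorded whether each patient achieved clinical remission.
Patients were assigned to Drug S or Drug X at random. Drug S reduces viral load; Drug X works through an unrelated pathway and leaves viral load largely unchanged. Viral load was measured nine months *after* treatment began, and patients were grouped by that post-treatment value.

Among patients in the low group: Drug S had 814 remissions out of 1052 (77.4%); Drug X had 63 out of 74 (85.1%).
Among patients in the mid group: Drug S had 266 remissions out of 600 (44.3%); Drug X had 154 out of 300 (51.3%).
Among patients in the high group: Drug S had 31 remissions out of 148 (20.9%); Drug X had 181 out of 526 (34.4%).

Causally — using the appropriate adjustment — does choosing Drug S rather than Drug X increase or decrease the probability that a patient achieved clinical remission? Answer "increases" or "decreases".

increases

Drug X is higher inside every viral load stratum but Drug S is higher in aggregate. Whether to stratify depends on how viral load relates to the drug.
Because the drug influences viral load, viral load is a post-treatment mediator, not a confounder. Stratifying on it would bias the estimate; the causal effect is the crude pooled difference.
Pooled: Drug S 61.7% vs Drug X 44.2%; Drug S is higher overall.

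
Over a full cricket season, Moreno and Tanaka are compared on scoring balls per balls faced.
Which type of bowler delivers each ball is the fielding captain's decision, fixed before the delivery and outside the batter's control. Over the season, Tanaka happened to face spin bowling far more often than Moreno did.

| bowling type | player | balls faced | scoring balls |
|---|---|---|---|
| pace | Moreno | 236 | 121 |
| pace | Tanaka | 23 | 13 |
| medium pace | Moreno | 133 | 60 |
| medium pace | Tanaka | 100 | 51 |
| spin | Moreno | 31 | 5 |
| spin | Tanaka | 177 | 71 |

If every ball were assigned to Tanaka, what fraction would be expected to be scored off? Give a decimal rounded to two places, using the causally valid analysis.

The bowling type-specific comparison favours Tanaka throughout, but the pooled figures favour Moreno. The question is whether to condition on bowling type.
The imbalance in bowling type arose from how balls faced were allocated, not from anything the player did; and bowling type independently affects the outcome. The pooled gap is confounded — condition on bowling type.
Standardising Tanaka to the population bowling type mix: 0.370·13/23 + 0.333·51/100 + 0.297·71/177 = 0.498.

0.50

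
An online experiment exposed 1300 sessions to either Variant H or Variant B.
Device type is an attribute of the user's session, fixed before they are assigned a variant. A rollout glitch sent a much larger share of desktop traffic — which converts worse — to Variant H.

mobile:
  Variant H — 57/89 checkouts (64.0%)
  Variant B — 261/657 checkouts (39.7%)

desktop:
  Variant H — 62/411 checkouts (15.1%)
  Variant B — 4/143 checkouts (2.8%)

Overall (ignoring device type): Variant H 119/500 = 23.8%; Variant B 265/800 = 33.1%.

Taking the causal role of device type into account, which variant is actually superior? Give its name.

Variant H is higher inside every device type stratum but Variant B is higher in aggregate. Whether to stratify depends on how device type relates to the variant.
Device type satisfies the back-door criterion: it is not a descendant of the variant, and it blocks the spurious path from variant to outcome. Adjusting for it (i.e., using the within-device type rates) gives the causal effect.
Within each level — mobile: 64.0% vs 39.7%; desktop: 15.1% vs 2.8% — Variant H is higher every time.

Variant H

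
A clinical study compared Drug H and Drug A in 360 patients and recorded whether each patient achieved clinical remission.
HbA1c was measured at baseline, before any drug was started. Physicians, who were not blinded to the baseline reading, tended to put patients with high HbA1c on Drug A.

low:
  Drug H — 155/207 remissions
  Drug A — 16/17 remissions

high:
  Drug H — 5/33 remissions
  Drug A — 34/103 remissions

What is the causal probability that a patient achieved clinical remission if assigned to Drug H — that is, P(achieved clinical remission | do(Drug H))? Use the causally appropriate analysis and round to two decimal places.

Nothing the drug does changes HbA1c; the imbalance is an allocation artefact. With HbA1c also predicting the outcome, the pooled figure is confounded, and the within-stratum comparison is the causal one.
Standardising Drug H to the population HbA1c mix: 0.622·155/207 + 0.378·5/33 = 0.523.

0.52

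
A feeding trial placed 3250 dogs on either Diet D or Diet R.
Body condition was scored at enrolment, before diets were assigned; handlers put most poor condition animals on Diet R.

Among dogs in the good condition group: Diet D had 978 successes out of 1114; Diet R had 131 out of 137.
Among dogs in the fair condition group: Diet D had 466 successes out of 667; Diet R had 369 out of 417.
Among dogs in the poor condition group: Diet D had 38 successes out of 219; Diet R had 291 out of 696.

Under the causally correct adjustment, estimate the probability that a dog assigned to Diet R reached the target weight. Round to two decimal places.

The stratified and pooled comparisons disagree (Diet R wins within each starting body condition; Diet D wins overall), so the answer turns on the causal role of starting body condition.
The imbalance in starting body condition arose from how dogs were allocated, not from anything the diet did; and starting body condition independently affects the outcome. The pooled gap is confounded — condition on starting body condition.
Standardising Diet R to the population starting body condition mix: 0.385·131/137 + 0.334·369/417 + 0.282·291/696 = 0.781.

0.78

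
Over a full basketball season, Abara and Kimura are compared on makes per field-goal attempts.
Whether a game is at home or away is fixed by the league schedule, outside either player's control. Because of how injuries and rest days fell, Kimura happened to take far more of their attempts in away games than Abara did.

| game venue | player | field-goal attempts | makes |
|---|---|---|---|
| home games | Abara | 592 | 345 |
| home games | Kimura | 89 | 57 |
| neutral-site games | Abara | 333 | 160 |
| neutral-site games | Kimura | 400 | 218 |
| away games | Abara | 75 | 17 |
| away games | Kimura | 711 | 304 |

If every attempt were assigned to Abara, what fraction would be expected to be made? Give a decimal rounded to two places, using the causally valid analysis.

The stratified and pooled comparisons disagree (Kimura wins within each game venue; Abara wins overall), so the answer turns on the causal role of game venue.
The imbalance in game venue arose from how field-goal attempts were allocated, not from anything the player did; and game venue independently affects the outcome. The pooled gap is confounded — condition on game venue.
Standardising Abara to the population game venue mix: 0.310·345/592 + 0.333·160/333 + 0.357·17/75 = 0.421.

0.42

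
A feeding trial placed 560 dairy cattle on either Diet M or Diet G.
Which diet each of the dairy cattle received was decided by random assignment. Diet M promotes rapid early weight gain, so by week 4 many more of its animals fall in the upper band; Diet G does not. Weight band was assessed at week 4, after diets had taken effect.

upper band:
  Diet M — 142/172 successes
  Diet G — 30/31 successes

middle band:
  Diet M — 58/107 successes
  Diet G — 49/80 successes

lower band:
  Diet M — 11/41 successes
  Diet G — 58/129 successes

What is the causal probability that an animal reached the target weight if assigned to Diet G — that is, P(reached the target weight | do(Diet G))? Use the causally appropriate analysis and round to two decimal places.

0.57

Week-4 weight band is recorded after the diet and is itself shifted by it — it sits on the causal path from diet to outcome. Conditioning on a mediator would strip out part of the effect we want; the pooled comparison gives the total causal effect.
So P(outcome | do(Diet G)) is just the pooled rate for Diet G: 137/240 = 0.571.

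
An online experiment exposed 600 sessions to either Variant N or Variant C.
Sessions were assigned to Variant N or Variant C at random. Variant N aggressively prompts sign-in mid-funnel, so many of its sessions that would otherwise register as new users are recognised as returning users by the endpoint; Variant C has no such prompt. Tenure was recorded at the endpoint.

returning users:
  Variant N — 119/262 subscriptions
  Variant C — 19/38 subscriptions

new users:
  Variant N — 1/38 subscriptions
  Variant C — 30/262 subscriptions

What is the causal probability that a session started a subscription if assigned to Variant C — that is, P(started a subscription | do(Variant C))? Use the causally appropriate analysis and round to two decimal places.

User tenure is downstream of the variant. One should not condition on a consequence of treatment, so the overall rates are the right comparison.
So P(outcome | do(Variant C)) is just the pooled rate for Variant C: 49/300 = 0.163.

0.16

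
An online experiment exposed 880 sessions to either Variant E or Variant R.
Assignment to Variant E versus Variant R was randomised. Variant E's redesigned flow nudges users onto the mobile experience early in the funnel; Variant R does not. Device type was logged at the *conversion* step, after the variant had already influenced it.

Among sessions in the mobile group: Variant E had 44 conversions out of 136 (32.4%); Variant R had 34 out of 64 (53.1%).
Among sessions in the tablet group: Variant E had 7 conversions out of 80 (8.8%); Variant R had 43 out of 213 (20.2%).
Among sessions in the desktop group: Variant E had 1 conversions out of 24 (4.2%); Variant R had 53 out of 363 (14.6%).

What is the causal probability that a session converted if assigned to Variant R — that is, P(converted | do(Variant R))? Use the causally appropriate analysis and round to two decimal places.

The device type-specific comparison favours Variant R throughout, but the pooled figures favour Variant E. The question is whether to condition on device type.
Because the variant influences device type, device type is a post-treatment mediator, not a confounder. Stratifying on it would bias the estimate; the causal effect is the crude pooled difference.
So P(outcome | do(Variant R)) is just the pooled rate for Variant R: 130/640 = 0.203.

0.20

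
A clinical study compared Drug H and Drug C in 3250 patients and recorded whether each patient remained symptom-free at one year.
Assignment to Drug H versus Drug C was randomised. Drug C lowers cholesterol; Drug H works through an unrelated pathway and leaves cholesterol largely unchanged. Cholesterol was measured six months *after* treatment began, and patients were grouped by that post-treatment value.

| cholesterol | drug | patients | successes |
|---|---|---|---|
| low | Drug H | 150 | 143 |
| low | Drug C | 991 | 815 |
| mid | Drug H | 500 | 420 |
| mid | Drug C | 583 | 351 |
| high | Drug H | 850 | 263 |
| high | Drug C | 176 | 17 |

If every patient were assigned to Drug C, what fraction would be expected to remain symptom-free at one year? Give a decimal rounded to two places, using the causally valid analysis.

Drug H is higher inside every cholesterol stratum but Drug C is higher in aggregate. Whether to stratify depends on how cholesterol relates to the drug.
Cholesterol is recorded after the drug and is itself shifted by it — it sits on the causal path from drug to outcome. Conditioning on a mediator would strip out part of the effect we want; the pooled comparison gives the total causal effect.
So P(outcome | do(Drug C)) is just the pooled rate for Drug C: 1183/1750 = 0.676.

0.68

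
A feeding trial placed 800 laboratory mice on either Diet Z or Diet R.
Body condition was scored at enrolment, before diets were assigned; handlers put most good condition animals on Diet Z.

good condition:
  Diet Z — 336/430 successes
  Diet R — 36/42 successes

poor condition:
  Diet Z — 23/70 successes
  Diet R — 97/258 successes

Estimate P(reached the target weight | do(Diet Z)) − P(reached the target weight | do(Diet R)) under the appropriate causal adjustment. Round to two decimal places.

-0.06

The starting body condition-specific comparison favours Diet R throughout, but the pooled figures favour Diet Z. The question is whether to condition on starting body condition.
Starting body condition is set before the diet has any effect — it is not caused by the diet — and it independently drives the outcome. That makes it a confounder, so the causal comparison is within starting body condition levels.
Adjusting over the population distribution of starting body condition: 0.590·(0.781−0.857) + 0.410·(0.329−0.376) = -0.064.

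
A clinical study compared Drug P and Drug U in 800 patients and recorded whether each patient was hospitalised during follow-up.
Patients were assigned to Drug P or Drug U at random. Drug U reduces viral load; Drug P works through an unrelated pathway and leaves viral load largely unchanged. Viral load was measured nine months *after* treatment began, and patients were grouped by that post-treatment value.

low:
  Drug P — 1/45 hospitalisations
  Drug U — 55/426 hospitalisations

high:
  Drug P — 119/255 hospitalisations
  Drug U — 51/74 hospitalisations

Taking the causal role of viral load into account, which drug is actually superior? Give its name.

Drug U

Drug P is lower inside every viral load stratum but Drug U is lower in aggregate. Whether to stratify depends on how viral load relates to the drug.
Because the drug influences viral load, viral load is a post-treatment mediator, not a confounder. Stratifying on it would bias the estimate; the causal effect is the crude pooled difference.
Pooled: Drug P 40.0% vs Drug U 21.2%; Drug U is lower overall.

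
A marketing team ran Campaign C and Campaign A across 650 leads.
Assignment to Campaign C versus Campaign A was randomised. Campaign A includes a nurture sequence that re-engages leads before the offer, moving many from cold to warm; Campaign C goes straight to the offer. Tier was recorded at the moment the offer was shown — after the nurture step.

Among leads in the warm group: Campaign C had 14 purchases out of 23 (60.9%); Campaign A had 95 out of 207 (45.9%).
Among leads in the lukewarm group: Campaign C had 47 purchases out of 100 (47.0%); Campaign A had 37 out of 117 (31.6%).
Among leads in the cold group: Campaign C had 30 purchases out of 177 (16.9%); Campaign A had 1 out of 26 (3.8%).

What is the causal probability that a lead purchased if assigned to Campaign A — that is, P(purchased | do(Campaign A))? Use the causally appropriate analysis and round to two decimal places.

0.38

Engagement tier here is a post-treatment variable shaped by the campaign; conditioning on it would introduce bias rather than remove it. The overall comparison is the causal one.
So P(outcome | do(Campaign A)) is just the pooled rate for Campaign A: 133/350 = 0.380.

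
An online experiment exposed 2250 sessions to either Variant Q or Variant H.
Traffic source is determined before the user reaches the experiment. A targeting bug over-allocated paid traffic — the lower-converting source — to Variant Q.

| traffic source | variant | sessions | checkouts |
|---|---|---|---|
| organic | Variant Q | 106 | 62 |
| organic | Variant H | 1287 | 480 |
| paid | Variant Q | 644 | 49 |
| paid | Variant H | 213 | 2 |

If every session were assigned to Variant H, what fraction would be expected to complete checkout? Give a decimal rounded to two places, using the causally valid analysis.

0.23

Traffic source is set before the variant has any effect — it is not caused by the variant — and it independently drives the outcome. That makes it a confounder, so the causal comparison is within traffic source levels.
Standardising Variant H to the population traffic source mix: 0.619·480/1287 + 0.381·2/213 = 0.234.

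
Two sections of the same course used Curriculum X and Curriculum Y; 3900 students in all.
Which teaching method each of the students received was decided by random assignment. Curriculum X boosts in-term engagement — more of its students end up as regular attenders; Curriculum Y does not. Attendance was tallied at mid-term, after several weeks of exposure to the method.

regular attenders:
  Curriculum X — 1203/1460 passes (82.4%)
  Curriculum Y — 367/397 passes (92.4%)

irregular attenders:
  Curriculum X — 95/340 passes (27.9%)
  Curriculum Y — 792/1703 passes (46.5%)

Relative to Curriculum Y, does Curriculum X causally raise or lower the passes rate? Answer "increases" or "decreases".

increases

Mid-term attendance is downstream of the teaching method. One should not condition on a consequence of treatment, so the overall rates are the right comparison.
Pooled: Curriculum X 72.1% vs Curriculum Y 55.2%; Curriculum X is higher overall.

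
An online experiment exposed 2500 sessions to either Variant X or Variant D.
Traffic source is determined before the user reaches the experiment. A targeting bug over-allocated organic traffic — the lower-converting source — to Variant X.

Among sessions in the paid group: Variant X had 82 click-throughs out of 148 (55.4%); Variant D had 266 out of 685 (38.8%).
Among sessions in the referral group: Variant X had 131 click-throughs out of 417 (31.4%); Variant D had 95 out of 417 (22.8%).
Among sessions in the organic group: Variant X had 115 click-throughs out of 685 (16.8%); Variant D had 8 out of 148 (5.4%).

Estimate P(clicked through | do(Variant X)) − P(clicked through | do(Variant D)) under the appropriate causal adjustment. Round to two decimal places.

Traffic source differs across variants for reasons unrelated to any effect of the variant itself, and it separately predicts the outcome — a classic confounder. We must compare within traffic source levels.
Adjusting over the population distribution of traffic source: 0.333·(0.554−0.388) + 0.334·(0.314−0.228) + 0.333·(0.168−0.054) = +0.122.

+0.12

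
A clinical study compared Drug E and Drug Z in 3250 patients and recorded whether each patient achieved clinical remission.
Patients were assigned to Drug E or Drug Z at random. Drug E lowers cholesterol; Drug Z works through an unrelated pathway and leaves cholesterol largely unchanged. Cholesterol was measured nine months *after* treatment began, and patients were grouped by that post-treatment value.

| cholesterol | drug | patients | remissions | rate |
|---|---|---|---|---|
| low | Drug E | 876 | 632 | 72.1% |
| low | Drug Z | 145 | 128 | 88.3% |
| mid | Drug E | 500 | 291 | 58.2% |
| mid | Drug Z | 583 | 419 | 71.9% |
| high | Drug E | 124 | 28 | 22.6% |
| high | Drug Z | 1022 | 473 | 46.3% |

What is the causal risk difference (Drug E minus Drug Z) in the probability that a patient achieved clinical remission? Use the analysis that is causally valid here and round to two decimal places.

Within every cholesterol level Drug Z has the higher rate, yet pooled Drug E does — Simpson's reversal.
The distribution of cholesterol is itself part of what the drug does — it is an intermediate outcome. Holding it fixed would remove that part of the effect; the total effect is the pooled difference.
The causal difference is the pooled difference: 0.634 − 0.583 = +0.051.

+0.05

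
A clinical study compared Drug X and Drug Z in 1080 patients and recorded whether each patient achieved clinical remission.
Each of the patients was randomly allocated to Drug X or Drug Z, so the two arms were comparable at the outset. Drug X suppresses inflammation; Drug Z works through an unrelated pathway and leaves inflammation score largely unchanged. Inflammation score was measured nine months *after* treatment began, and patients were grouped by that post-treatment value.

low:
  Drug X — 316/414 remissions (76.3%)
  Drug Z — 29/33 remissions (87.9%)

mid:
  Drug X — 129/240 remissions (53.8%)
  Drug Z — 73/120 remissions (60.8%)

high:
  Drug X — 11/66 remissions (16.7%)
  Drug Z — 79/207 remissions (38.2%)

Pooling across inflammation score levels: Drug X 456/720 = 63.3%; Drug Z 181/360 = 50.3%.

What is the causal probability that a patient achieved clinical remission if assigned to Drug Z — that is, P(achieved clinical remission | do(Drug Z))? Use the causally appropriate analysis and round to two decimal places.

0.50

Stratifying would compare drugs among patients the drugs themselves sorted into inflammation score groups — a form of selection on an intermediate. The unconditioned pooled rates give the total causal effect.
So P(outcome | do(Drug Z)) is just the pooled rate for Drug Z: 181/360 = 0.503.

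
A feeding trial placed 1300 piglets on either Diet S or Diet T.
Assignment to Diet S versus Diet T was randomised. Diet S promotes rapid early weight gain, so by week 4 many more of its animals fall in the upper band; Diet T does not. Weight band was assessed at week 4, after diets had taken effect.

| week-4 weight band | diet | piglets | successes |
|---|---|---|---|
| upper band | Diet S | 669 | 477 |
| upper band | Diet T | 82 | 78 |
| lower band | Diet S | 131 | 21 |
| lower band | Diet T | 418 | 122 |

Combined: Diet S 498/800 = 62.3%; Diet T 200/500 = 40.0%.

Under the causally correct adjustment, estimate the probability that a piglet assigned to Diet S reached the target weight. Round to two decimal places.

0.62

Because the diet influences week-4 weight band, week-4 weight band is a post-treatment mediator, not a confounder. Stratifying on it would bias the estimate; the causal effect is the crude pooled difference.
So P(outcome | do(Diet S)) is just the pooled rate for Diet S: 498/800 = 0.623.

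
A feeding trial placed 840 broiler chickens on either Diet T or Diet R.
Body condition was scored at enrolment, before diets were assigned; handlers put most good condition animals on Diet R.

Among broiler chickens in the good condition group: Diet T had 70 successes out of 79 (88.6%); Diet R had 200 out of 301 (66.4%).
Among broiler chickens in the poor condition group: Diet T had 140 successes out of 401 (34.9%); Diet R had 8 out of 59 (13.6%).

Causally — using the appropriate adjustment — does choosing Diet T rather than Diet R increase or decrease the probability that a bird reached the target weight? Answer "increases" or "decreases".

Since starting body condition is a pre-existing factor (not a product of the diet) and it affects the outcome on its own, it is a confounder. The stratified rates, not the pooled rate, identify the causal effect.
Within each level — good condition: 88.6% vs 66.4%; poor condition: 34.9% vs 13.6% — Diet T is higher every time.

increases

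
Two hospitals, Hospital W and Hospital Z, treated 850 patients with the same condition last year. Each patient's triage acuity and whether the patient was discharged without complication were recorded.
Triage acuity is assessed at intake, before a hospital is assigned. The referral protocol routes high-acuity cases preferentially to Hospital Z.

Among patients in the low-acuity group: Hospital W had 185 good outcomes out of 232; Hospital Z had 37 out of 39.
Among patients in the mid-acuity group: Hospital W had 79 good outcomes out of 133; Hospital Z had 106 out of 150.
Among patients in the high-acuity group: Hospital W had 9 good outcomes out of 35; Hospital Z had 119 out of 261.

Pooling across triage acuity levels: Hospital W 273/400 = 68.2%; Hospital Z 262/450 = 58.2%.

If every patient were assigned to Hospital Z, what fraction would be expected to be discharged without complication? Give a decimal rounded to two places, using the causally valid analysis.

The stratified and pooled comparisons disagree (Hospital Z wins within each triage acuity; Hospital W wins overall), so the answer turns on the causal role of triage acuity.
Since triage acuity is a pre-existing factor (not a product of the hospital) and it affects the outcome on its own, it is a confounder. The stratified rates, not the pooled rate, identify the causal effect.
Standardising Hospital Z to the population triage acuity mix: 0.319·37/39 + 0.333·106/150 + 0.348·119/261 = 0.697.

0.70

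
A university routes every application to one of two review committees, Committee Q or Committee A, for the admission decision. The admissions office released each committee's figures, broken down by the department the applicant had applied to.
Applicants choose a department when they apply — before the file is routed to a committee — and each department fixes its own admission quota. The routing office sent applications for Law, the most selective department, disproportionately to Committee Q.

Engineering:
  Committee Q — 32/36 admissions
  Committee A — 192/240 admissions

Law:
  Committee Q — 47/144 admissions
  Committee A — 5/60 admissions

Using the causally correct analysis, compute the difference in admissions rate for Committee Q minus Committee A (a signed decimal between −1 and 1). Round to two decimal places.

+0.15

Department is set before the review committee has any effect — it is not caused by the review committee — and it independently drives the outcome. That makes it a confounder, so the causal comparison is within department levels.
Adjusting over the population distribution of department: 0.575·(0.889−0.800) + 0.425·(0.326−0.083) = +0.154.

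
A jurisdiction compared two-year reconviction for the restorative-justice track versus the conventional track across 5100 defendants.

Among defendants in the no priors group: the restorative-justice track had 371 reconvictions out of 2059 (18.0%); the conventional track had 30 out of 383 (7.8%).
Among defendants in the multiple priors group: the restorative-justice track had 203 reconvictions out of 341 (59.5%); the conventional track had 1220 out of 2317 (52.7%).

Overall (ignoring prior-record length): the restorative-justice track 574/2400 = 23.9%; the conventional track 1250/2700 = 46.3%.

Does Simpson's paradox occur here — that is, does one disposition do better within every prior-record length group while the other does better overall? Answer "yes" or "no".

yes

Within each prior-record length level (no priors 18.0% vs 7.8%; multiple priors 59.5% vs 52.7%), the conventional track has the lower rate every time. Pooled: 23.9% vs 46.3% — the restorative-justice track has the lower rate overall. The two comparisons disagree.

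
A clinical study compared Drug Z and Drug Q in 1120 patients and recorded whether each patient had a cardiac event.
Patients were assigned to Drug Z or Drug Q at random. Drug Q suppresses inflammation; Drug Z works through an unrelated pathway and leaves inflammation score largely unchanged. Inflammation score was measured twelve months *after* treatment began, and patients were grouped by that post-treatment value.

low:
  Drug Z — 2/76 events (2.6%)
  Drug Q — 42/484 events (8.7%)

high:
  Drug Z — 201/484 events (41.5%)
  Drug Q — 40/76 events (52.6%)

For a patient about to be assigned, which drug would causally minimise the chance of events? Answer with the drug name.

Because the drug influences inflammation score, inflammation score is a post-treatment mediator, not a confounder. Stratifying on it would bias the estimate; the causal effect is the crude pooled difference.
Pooled: Drug Z 36.2% vs Drug Q 14.6%; Drug Q is lower overall.

Drug Q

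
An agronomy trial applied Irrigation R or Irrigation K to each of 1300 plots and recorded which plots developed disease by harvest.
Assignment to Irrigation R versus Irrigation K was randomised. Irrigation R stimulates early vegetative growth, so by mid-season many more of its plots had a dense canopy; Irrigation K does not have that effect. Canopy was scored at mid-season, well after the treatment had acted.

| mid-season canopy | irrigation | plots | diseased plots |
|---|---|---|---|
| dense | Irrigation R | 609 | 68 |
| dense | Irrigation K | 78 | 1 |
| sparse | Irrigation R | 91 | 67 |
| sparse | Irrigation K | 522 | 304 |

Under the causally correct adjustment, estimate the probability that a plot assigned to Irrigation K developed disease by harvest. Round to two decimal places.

Stratifying would compare irrigations among plots the irrigations themselves sorted into mid-season canopy groups — a form of selection on an intermediate. The unconditioned pooled rates give the total causal effect.
So P(outcome | do(Irrigation K)) is just the pooled rate for Irrigation K: 305/600 = 0.508.

0.51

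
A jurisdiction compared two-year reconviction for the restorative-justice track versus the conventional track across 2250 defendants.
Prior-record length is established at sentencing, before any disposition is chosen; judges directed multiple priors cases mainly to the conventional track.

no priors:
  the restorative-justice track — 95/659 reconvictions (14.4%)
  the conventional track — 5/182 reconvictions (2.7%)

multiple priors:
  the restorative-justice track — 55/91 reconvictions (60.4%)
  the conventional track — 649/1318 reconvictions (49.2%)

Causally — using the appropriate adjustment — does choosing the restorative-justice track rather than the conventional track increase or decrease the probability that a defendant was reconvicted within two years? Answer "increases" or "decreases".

increases

Within every prior-record length level the conventional track has the lower rate, yet pooled the restorative-justice track does — Simpson's reversal.
Prior-record length is set before the disposition has any effect — it is not caused by the disposition — and it independently drives the outcome. That makes it a confounder, so the causal comparison is within prior-record length levels.
Within each level — no priors: 14.4% vs 2.7%; multiple priors: 60.4% vs 49.2% — the conventional track is lower every time.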